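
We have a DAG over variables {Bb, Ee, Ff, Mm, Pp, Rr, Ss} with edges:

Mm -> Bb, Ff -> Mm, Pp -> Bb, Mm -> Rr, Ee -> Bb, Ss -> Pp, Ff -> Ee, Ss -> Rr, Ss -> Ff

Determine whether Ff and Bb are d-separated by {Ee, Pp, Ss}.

Enumerating the 5 paths from Ff to Bb and testing each for blocking by {Ee, Pp, Ss}:
  1. Ff → Mm → Rr ← Ss → Pp → Bb — Mm:chain[open]; Rr:collider[blocks]; Ss:fork[blocks]; Pp:chain[blocks] ⇒ blocked
  2. Ff → Mm → Bb — Mm:chain[open] ⇒ active
  3. Ff ← Ss → Rr ← Mm → Bb — Ss:fork[blocks]; Rr:collider[blocks]; Mm:fork[open] ⇒ blocked
  4. Ff ← Ss → Pp → Bb — Ss:fork[blocks]; Pp:chain[blocks] ⇒ blocked
  5. Ff → Ee → Bb — Ee:chain[blocks] ⇒ blocked
At least one path is unblocked, so d-separation fails.

No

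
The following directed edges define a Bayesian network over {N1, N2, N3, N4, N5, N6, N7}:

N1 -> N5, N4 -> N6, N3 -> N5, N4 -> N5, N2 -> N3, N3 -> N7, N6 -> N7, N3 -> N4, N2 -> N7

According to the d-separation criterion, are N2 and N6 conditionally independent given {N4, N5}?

6 paths connect N2 and N6; each must be blocked for d-separation to hold:
  1. N2 → N7 ← N6 — N7:collider[blocks] ⇒ blocked
  2. N2 → N7 ← N3 → N5 ← N4 → N6 — N7:collider[blocks]; N3:fork[open]; N5:collider[open]; N4:fork[blocks] ⇒ blocked
  3. N2 → N7 ← N3 → N4 → N6 — N7:collider[blocks]; N3:fork[open]; N4:chain[blocks] ⇒ blocked
  4. N2 → N3 → N7 ← N6 — N3:chain[open]; N7:collider[blocks] ⇒ blocked
  5. N2 → N3 → N5 ← N4 → N6 — N3:chain[open]; N5:collider[open]; N4:fork[blocks] ⇒ blocked
  6. N2 → N3 → N4 → N6 — N3:chain[open]; N4:chain[blocks] ⇒ blocked
Every path is blocked, so N2 and N6 are d-separated given {N4, N5}.

Yes — N2 and N6 are d-separated given {N4, N5}.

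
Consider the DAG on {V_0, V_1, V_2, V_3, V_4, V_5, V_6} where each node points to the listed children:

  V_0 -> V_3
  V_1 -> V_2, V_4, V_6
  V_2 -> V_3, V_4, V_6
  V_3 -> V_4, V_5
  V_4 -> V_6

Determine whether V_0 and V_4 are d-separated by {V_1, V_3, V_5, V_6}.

6 paths connect V_0 and V_4; each must be blocked for d-separation to hold:
Path 1: V_0 → V_3 ← V_2 → V_4
  V_3 is a collider and V_3 is conditioned on, which opens it; V_2 is a fork and V_2 is not conditioned on — no node blocks this path, so it is active.
Path 2: V_0 → V_3 ← V_2 → V_6 ← V_4
  V_3 is a collider and V_3 is conditioned on, which opens it; V_2 is a fork and V_2 is not conditioned on; V_6 is a collider and V_6 is conditioned on, which opens it — no node blocks this path, so it is active.
Path 3: V_0 → V_3 ← V_2 → V_6 ← V_1 → V_4
  V_1 is a fork here and V_1 is conditioned on, so the path is blocked at V_1.
Path 4: V_0 → V_3 ← V_2 ← V_1 → V_4
  V_1 is a fork here and V_1 is conditioned on, so the path is blocked at V_1.
Path 5: V_0 → V_3 ← V_2 ← V_1 → V_6 ← V_4
  V_1 is a fork here and V_1 is conditioned on, so the path is blocked at V_1.
Path 6: V_0 → V_3 → V_4
  V_3 is a chain here and V_3 is conditioned on, so the path is blocked at V_3.
At least one path is unblocked, so d-separation fails.

No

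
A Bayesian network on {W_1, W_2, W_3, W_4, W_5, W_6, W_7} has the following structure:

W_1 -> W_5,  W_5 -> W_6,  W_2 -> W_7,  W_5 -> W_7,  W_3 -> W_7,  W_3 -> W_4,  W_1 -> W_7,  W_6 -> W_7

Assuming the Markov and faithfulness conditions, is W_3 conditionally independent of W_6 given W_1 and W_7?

No — W_3 and W_6 are not d-separated given {W_1, W_7}.

3 paths connect W_3 and W_6; each must be blocked for d-separation to hold:
Path 1: W_3 → W_7 ← W_6
  W_7 is a collider and W_7 is conditioned on, which opens it — no node blocks this path, so it is active.
Path 2: W_3 → W_7 ← W_1 → W_5 → W_6
  W_1 is a fork here and W_1 is conditioned on, so the path is blocked at W_1.
Path 3: W_3 → W_7 ← W_5 → W_6
  W_7 is a collider and W_7 is conditioned on, which opens it; W_5 is a fork and W_5 is not conditioned on — no node blocks this path, so it is active.
At least one path is unblocked, so d-separation fails.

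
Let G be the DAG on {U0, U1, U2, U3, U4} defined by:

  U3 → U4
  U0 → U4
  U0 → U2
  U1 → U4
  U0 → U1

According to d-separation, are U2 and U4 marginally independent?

There are 2 undirected paths between U2 and U4; checking each against the conditioning set ∅:
Path 1: U2 ← U0 → U4
  U0 is a fork and U0 is not conditioned on — no node blocks this path, so it is active.
Path 2: U2 ← U0 → U1 → U4
  U0 is a fork and U0 is not conditioned on; U1 is a chain and U1 is not conditioned on — no node blocks this path, so it is active.
Since the path U2 ← U0 → U4 is active, U2 and U4 are not d-separated given ∅.

No — U2 and U4 are not d-separated given ∅.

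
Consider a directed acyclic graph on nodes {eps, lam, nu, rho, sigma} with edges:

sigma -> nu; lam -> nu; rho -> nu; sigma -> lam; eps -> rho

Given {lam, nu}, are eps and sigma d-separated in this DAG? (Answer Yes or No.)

No — eps and sigma are not d-separated given {lam, nu}.

2 paths connect eps and sigma; each must be blocked for d-separation to hold:
Path 1: eps → rho → nu ← lam ← sigma
  lam is a chain here and lam is conditioned on, so the path is blocked at lam.
Path 2: eps → rho → nu ← sigma
  rho is a chain and rho is not conditioned on; nu is a collider and nu is conditioned on, which opens it — no node blocks this path, so it is active.
Because an active path exists, eps and sigma are not d-separated.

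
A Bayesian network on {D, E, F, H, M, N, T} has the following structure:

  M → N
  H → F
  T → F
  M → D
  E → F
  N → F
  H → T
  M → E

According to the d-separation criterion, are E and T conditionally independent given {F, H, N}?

No

There are 4 undirected paths between E and T; checking each against the conditioning set {F, H, N}:
Path 1: E ← M → N → F ← H → T
  N is a chain here and N is conditioned on, so the path is blocked at N.
Path 2: E ← M → N → F ← T
  N is a chain here and N is conditioned on, so the path is blocked at N.
Path 3: E → F ← H → T
  H is a fork here and H is conditioned on, so the path is blocked at H.
Path 4: E → F ← T
  F is a collider and F is conditioned on, which opens it — no node blocks this path, so it is active.
Because an active path exists, E and T are not d-separated.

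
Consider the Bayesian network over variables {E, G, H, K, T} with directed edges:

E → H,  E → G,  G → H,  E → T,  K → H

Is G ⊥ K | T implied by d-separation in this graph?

Yes

We examine all 2 paths between G and K:
Path 1: G → H ← K
  H is a collider here and neither H nor any of its descendants is conditioned on, so the collider stays closed — the path is blocked at H.
Path 2: G ← E → H ← K
  H is a collider here and neither H nor any of its descendants is conditioned on, so the collider stays closed — the path is blocked at H.
Since every path is blocked, d-separation holds.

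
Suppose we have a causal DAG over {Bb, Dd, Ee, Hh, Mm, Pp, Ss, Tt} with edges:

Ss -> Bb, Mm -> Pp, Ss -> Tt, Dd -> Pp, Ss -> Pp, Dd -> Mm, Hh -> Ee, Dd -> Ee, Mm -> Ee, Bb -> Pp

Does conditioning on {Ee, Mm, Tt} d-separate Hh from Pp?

4 paths connect Hh and Pp; each must be blocked for d-separation to hold:
Path 1: Hh → Ee ← Dd → Pp
  Ee is a collider and Ee is conditioned on, which opens it; Dd is a fork and Dd is not conditioned on — no node blocks this path, so it is active.
Path 2: Hh → Ee ← Dd → Mm → Pp
  Mm is a chain here and Mm is conditioned on, so the path is blocked at Mm.
Path 3: Hh → Ee ← Mm ← Dd → Pp
  Mm is a chain here and Mm is conditioned on, so the path is blocked at Mm.
Path 4: Hh → Ee ← Mm → Pp
  Mm is a fork here and Mm is conditioned on, so the path is blocked at Mm.
Since the path Hh → Ee ← Dd → Pp is active, Hh and Pp are not d-separated given {Ee, Mm, Tt}.

No — Hh and Pp are not d-separated given {Ee, Mm, Tt}.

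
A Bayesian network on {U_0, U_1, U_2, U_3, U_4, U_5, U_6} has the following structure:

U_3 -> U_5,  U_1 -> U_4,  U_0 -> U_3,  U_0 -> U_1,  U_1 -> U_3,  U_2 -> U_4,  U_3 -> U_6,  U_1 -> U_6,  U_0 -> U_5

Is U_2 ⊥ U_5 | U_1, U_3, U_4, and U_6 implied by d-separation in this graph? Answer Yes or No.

Yes

There are 6 undirected paths between U_2 and U_5; checking each against the conditioning set {U_1, U_3, U_4, U_6}:
Path 1: U_2 → U_4 ← U_1 → U_3 → U_5
  U_1 is a fork here and U_1 is conditioned on, so the path is blocked at U_1.
Path 2: U_2 → U_4 ← U_1 → U_3 ← U_0 → U_5
  U_1 is a fork here and U_1 is conditioned on, so the path is blocked at U_1.
Path 3: U_2 → U_4 ← U_1 ← U_0 → U_3 → U_5
  U_1 is a chain here and U_1 is conditioned on, so the path is blocked at U_1.
Path 4: U_2 → U_4 ← U_1 ← U_0 → U_5
  U_1 is a chain here and U_1 is conditioned on, so the path is blocked at U_1.
Path 5: U_2 → U_4 ← U_1 → U_6 ← U_3 → U_5
  U_1 is a fork here and U_1 is conditioned on, so the path is blocked at U_1.
Path 6: U_2 → U_4 ← U_1 → U_6 ← U_3 ← U_0 → U_5
  U_1 is a fork here and U_1 is conditioned on, so the path is blocked at U_1.
All paths are blocked; U_2 ⊥ U_5 | {U_1, U_3, U_4, U_6} holds.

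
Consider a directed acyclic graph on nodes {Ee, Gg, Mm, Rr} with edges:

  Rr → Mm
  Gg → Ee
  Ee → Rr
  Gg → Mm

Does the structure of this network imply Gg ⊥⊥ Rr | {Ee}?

Yes

Enumerating the 2 paths from Gg to Rr and testing each for blocking by {Ee}:
  1. Gg → Ee → Rr — Ee:chain[blocks] ⇒ blocked
  2. Gg → Mm ← Rr — Mm:collider[blocks] ⇒ blocked
Since every path is blocked, d-separation holds.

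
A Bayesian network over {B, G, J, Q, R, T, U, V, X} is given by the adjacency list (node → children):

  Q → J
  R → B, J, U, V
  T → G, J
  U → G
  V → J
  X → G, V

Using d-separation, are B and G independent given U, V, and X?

Enumerating the 5 paths from B to G and testing each for blocking by {U, V, X}:
Path 1: B ← R → V ← X → G
  X is a fork here and X is conditioned on, so the path is blocked at X.
Path 2: B ← R → V → J ← T → G
  V is a chain here and V is conditioned on, so the path is blocked at V.
Path 3: B ← R → U → G
  U is a chain here and U is conditioned on, so the path is blocked at U.
Path 4: B ← R → J ← T → G
  J is a collider here and neither J nor any of its descendants is conditioned on, so the collider stays closed — the path is blocked at J.
Path 5: B ← R → J ← V ← X → G
  J is a collider here and neither J nor any of its descendants is conditioned on, so the collider stays closed — the path is blocked at J.
Since every path is blocked, d-separation holds.

Yes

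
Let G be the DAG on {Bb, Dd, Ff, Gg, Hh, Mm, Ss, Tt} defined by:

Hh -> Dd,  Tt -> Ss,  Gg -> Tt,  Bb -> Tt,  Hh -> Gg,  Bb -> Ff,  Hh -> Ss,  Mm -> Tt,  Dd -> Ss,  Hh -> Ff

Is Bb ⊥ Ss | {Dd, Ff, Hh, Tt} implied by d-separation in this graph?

Yes

There are 6 undirected paths between Bb and Ss; checking each against the conditioning set {Dd, Ff, Hh, Tt}:
Path 1: Bb → Tt → Ss
  Tt is a chain here and Tt is conditioned on, so the path is blocked at Tt.
Path 2: Bb → Tt ← Gg ← Hh → Ss
  Hh is a fork here and Hh is conditioned on, so the path is blocked at Hh.
Path 3: Bb → Tt ← Gg ← Hh → Dd → Ss
  Hh is a fork here and Hh is conditioned on, so the path is blocked at Hh.
Path 4: Bb → Ff ← Hh → Ss
  Hh is a fork here and Hh is conditioned on, so the path is blocked at Hh.
Path 5: Bb → Ff ← Hh → Gg → Tt → Ss
  Hh is a fork here and Hh is conditioned on, so the path is blocked at Hh.
Path 6: Bb → Ff ← Hh → Dd → Ss
  Hh is a fork here and Hh is conditioned on, so the path is blocked at Hh.
Since every path is blocked, d-separation holds.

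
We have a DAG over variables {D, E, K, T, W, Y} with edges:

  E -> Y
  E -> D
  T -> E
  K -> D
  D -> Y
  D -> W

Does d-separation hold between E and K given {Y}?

We examine all 2 paths between E and K:
Path 1: E → D ← K
  D is a collider and its descendant Y is conditioned on, which opens it — no node blocks this path, so it is active.
Path 2: E → Y ← D ← K
  Y is a collider and Y is conditioned on, which opens it; D is a chain and D is not conditioned on — no node blocks this path, so it is active.
Since the path E → D ← K is active, E and K are not d-separated given {Y}.

No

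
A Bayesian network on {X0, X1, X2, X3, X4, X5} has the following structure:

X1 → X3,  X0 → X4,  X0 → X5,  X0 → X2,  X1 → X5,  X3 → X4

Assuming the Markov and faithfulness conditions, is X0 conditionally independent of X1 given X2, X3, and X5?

Enumerating the 2 paths from X0 to X1 and testing each for blocking by {X2, X3, X5}:
Path 1: X0 → X4 ← X3 ← X1
  X4 is a collider here and neither X4 nor any of its descendants is conditioned on, so the collider stays closed — the path is blocked at X4.
Path 2: X0 → X5 ← X1
  X5 is a collider and X5 is conditioned on, which opens it — no node blocks this path, so it is active.
Since the path X0 → X5 ← X1 is active, X0 and X1 are not d-separated given {X2, X3, X5}.

No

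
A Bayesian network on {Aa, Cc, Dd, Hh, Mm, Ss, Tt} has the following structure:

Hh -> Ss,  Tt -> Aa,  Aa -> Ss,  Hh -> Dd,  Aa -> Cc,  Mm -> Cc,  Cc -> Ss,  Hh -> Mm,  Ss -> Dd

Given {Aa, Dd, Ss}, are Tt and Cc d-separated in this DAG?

We examine all 4 paths between Tt and Cc:
  1. Tt → Aa → Cc — Aa:chain[blocks] ⇒ blocked
  2. Tt → Aa → Ss ← Hh → Mm → Cc — Aa:chain[blocks]; Ss:collider[open]; Hh:fork[open]; Mm:chain[open] ⇒ blocked
  3. Tt → Aa → Ss → Dd ← Hh → Mm → Cc — Aa:chain[blocks]; Ss:chain[blocks]; Dd:collider[open]; Hh:fork[open]; Mm:chain[open] ⇒ blocked
  4. Tt → Aa → Ss ← Cc — Aa:chain[blocks]; Ss:collider[open] ⇒ blocked
All paths are blocked; Tt ⊥ Cc | {Aa, Dd, Ss} holds.

Yes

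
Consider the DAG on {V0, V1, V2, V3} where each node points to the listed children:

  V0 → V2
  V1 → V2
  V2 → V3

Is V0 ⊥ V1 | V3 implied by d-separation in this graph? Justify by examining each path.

No

There is one path between V0 and V1:
Path 1: V0 → V2 ← V1
  V2 is a collider and its descendant V3 is conditioned on, which opens it — no node blocks this path, so it is active.
At least one path is unblocked, so d-separation fails.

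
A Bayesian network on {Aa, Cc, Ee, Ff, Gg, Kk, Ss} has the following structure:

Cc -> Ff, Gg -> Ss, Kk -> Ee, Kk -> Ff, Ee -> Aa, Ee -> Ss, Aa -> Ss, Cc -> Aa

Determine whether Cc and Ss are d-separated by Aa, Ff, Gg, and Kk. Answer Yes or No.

No

We examine all 4 paths between Cc and Ss:
  1. Cc → Aa → Ss — Aa:chain[blocks] ⇒ blocked
  2. Cc → Aa ← Ee → Ss — Aa:collider[open]; Ee:fork[open] ⇒ active
  3. Cc → Ff ← Kk → Ee → Aa → Ss — Ff:collider[open]; Kk:fork[blocks]; Ee:chain[open]; Aa:chain[blocks] ⇒ blocked
  4. Cc → Ff ← Kk → Ee → Ss — Ff:collider[open]; Kk:fork[blocks]; Ee:chain[open] ⇒ blocked
Since the path Cc → Aa ← Ee → Ss is active, Cc and Ss are not d-separated given {Aa, Ff, Gg, Kk}.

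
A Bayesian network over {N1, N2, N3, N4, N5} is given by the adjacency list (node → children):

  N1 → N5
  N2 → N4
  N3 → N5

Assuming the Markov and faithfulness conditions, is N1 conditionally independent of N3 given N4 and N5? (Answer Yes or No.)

No

Only one path connects N1 and N3:
Path 1: N1 → N5 ← N3
  N5 is a collider and N5 is conditioned on, which opens it — no node blocks this path, so it is active.
Since the path N1 → N5 ← N3 is active, N1 and N3 are not d-separated given {N4, N5}.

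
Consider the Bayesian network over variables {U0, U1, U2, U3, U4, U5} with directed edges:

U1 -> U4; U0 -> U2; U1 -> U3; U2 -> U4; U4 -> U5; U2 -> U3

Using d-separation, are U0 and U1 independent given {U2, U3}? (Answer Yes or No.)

We examine all 2 paths between U0 and U1:
Path 1: U0 → U2 → U3 ← U1
  U2 is a chain here and U2 is conditioned on, so the path is blocked at U2.
Path 2: U0 → U2 → U4 ← U1
  U2 is a chain here and U2 is conditioned on, so the path is blocked at U2.
Every path is blocked, so U0 and U1 are d-separated given {U2, U3}.

Yes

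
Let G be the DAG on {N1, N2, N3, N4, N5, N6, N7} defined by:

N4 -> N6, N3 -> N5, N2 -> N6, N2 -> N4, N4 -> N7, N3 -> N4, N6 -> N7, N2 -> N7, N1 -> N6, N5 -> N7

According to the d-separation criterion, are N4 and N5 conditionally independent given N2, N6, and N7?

Enumerating the 6 paths from N4 to N5 and testing each for blocking by {N2, N6, N7}:
Path 1: N4 ← N3 → N5
  N3 is a fork and N3 is not conditioned on — no node blocks this path, so it is active.
Path 2: N4 ← N2 → N6 → N7 ← N5
  N2 is a fork here and N2 is conditioned on, so the path is blocked at N2.
Path 3: N4 ← N2 → N7 ← N5
  N2 is a fork here and N2 is conditioned on, so the path is blocked at N2.
Path 4: N4 → N6 ← N2 → N7 ← N5
  N2 is a fork here and N2 is conditioned on, so the path is blocked at N2.
Path 5: N4 → N6 → N7 ← N5
  N6 is a chain here and N6 is conditioned on, so the path is blocked at N6.
Path 6: N4 → N7 ← N5
  N7 is a collider and N7 is conditioned on, which opens it — no node blocks this path, so it is active.
At least one path is unblocked, so d-separation fails.

No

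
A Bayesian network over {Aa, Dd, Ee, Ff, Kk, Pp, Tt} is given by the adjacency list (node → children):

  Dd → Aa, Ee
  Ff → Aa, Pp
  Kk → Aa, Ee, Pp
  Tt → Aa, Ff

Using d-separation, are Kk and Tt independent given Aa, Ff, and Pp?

No

6 paths connect Kk and Tt; each must be blocked for d-separation to hold:
  1. Kk → Ee ← Dd → Aa ← Tt — Ee:collider[blocks]; Dd:fork[open]; Aa:collider[open] ⇒ blocked
  2. Kk → Ee ← Dd → Aa ← Ff ← Tt — Ee:collider[blocks]; Dd:fork[open]; Aa:collider[open]; Ff:chain[blocks] ⇒ blocked
  3. Kk → Pp ← Ff ← Tt — Pp:collider[open]; Ff:chain[blocks] ⇒ blocked
  4. Kk → Pp ← Ff → Aa ← Tt — Pp:collider[open]; Ff:fork[blocks]; Aa:collider[open] ⇒ blocked
  5. Kk → Aa ← Tt — Aa:collider[open] ⇒ active
  6. Kk → Aa ← Ff ← Tt — Aa:collider[open]; Ff:chain[blocks] ⇒ blocked
Because an active path exists, Kk and Tt are not d-separated.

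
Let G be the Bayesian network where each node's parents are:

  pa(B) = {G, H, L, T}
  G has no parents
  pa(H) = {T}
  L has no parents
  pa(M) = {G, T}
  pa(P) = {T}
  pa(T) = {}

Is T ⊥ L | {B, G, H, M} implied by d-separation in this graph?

No

3 paths connect T and L; each must be blocked for d-separation to hold:
  1. T → B ← L — B:collider[open] ⇒ active
  2. T → M ← G → B ← L — M:collider[open]; G:fork[blocks]; B:collider[open] ⇒ blocked
  3. T → H → B ← L — H:chain[blocks]; B:collider[open] ⇒ blocked
Because an active path exists, T and L are not d-separated.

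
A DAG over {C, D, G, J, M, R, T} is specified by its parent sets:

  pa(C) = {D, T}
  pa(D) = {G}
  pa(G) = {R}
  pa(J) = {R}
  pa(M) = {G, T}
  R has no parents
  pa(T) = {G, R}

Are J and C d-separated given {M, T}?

6 paths connect J and C; each must be blocked for d-separation to hold:
  1. J ← R → G → M ← T → C — R:fork[open]; G:chain[open]; M:collider[open]; T:fork[blocks] ⇒ blocked
  2. J ← R → G → D → C — R:fork[open]; G:chain[open]; D:chain[open] ⇒ active
  3. J ← R → G → T → C — R:fork[open]; G:chain[open]; T:chain[blocks] ⇒ blocked
  4. J ← R → T → M ← G → D → C — R:fork[open]; T:chain[blocks]; M:collider[open]; G:fork[open]; D:chain[open] ⇒ blocked
  5. J ← R → T → C — R:fork[open]; T:chain[blocks] ⇒ blocked
  6. J ← R → T ← G → D → C — R:fork[open]; T:collider[open]; G:fork[open]; D:chain[open] ⇒ active
At least one path is unblocked, so d-separation fails.

No — J and C are not d-separated given {M, T}.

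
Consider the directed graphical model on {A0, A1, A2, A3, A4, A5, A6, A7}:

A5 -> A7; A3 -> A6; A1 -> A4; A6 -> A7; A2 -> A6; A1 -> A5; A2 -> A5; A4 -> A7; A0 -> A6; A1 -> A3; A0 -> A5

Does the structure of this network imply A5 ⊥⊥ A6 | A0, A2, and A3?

6 paths connect A5 and A6; each must be blocked for d-separation to hold:
Path 1: A5 ← A1 → A3 → A6
  A3 is a chain here and A3 is conditioned on, so the path is blocked at A3.
Path 2: A5 ← A1 → A4 → A7 ← A6
  A7 is a collider here and neither A7 nor any of its descendants is conditioned on, so the collider stays closed — the path is blocked at A7.
Path 3: A5 ← A2 → A6
  A2 is a fork here and A2 is conditioned on, so the path is blocked at A2.
Path 4: A5 ← A0 → A6
  A0 is a fork here and A0 is conditioned on, so the path is blocked at A0.
Path 5: A5 → A7 ← A6
  A7 is a collider here and neither A7 nor any of its descendants is conditioned on, so the collider stays closed — the path is blocked at A7.
Path 6: A5 → A7 ← A4 ← A1 → A3 → A6
  A7 is a collider here and neither A7 nor any of its descendants is conditioned on, so the collider stays closed — the path is blocked at A7.
All paths are blocked; A5 ⊥ A6 | {A0, A2, A3} holds.

Yes — A5 and A6 are d-separated given {A0, A2, A3}.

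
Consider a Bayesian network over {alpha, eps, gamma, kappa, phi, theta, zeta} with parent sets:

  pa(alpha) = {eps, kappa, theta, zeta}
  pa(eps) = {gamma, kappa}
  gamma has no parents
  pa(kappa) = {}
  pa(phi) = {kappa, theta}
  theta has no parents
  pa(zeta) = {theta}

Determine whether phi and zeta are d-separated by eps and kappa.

6 paths connect phi and zeta; each must be blocked for d-separation to hold:
Path 1: phi ← kappa → eps → alpha ← theta → zeta
  kappa is a fork here and kappa is conditioned on, so the path is blocked at kappa.
Path 2: phi ← kappa → eps → alpha ← zeta
  kappa is a fork here and kappa is conditioned on, so the path is blocked at kappa.
Path 3: phi ← kappa → alpha ← theta → zeta
  kappa is a fork here and kappa is conditioned on, so the path is blocked at kappa.
Path 4: phi ← kappa → alpha ← zeta
  kappa is a fork here and kappa is conditioned on, so the path is blocked at kappa.
Path 5: phi ← theta → alpha ← zeta
  alpha is a collider here and neither alpha nor any of its descendants is conditioned on, so the collider stays closed — the path is blocked at alpha.
Path 6: phi ← theta → zeta
  theta is a fork and theta is not conditioned on — no node blocks this path, so it is active.
At least one path is unblocked, so d-separation fails.

No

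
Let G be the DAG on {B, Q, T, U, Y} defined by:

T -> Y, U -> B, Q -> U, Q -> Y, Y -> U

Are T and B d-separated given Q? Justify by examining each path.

No

There are 2 undirected paths between T and B; checking each against the conditioning set {Q}:
Path 1: T → Y ← Q → U → B
  Y is a collider here and neither Y nor any of its descendants is conditioned on, so the collider stays closed — the path is blocked at Y.
Path 2: T → Y → U → B
  Y is a chain and Y is not conditioned on; U is a chain and U is not conditioned on — no node blocks this path, so it is active.
Since the path T → Y → U → B is active, T and B are not d-separated given {Q}.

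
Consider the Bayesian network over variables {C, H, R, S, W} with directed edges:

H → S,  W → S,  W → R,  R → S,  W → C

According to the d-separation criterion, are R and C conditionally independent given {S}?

There are 2 undirected paths between R and C; checking each against the conditioning set {S}:
Path 1: R ← W → C
  W is a fork and W is not conditioned on — no node blocks this path, so it is active.
Path 2: R → S ← W → C
  S is a collider and S is conditioned on, which opens it; W is a fork and W is not conditioned on — no node blocks this path, so it is active.
Because an active path exists, R and C are not d-separated.

No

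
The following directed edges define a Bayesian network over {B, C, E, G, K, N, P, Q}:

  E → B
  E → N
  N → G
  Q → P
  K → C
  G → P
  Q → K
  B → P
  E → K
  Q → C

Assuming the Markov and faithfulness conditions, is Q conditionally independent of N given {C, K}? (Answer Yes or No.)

No — Q and N are not d-separated given {C, K}.

6 paths connect Q and N; each must be blocked for d-separation to hold:
  1. Q → K ← E → B → P ← G ← N — K:collider[open]; E:fork[open]; B:chain[open]; P:collider[blocks]; G:chain[open] ⇒ blocked
  2. Q → K ← E → N — K:collider[open]; E:fork[open] ⇒ active
  3. Q → P ← B ← E → N — P:collider[blocks]; B:chain[open]; E:fork[open] ⇒ blocked
  4. Q → P ← G ← N — P:collider[blocks]; G:chain[open] ⇒ blocked
  5. Q → C ← K ← E → B → P ← G ← N — C:collider[open]; K:chain[blocks]; E:fork[open]; B:chain[open]; P:collider[blocks]; G:chain[open] ⇒ blocked
  6. Q → C ← K ← E → N — C:collider[open]; K:chain[blocks]; E:fork[open] ⇒ blocked
Because an active path exists, Q and N are not d-separated.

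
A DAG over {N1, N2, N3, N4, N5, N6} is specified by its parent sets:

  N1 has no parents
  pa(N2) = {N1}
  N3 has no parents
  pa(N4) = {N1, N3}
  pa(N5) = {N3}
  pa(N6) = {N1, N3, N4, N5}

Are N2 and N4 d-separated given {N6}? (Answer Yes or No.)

No

There are 4 undirected paths between N2 and N4; checking each against the conditioning set {N6}:
Path 1: N2 ← N1 → N4
  N1 is a fork and N1 is not conditioned on — no node blocks this path, so it is active.
Path 2: N2 ← N1 → N6 ← N4
  N1 is a fork and N1 is not conditioned on; N6 is a collider and N6 is conditioned on, which opens it — no node blocks this path, so it is active.
Path 3: N2 ← N1 → N6 ← N3 → N4
  N1 is a fork and N1 is not conditioned on; N6 is a collider and N6 is conditioned on, which opens it; N3 is a fork and N3 is not conditioned on — no node blocks this path, so it is active.
Path 4: N2 ← N1 → N6 ← N5 ← N3 → N4
  N1 is a fork and N1 is not conditioned on; N6 is a collider and N6 is conditioned on, which opens it; N5 is a chain and N5 is not conditioned on; N3 is a fork and N3 is not conditioned on — no node blocks this path, so it is active.
Because an active path exists, N2 and N4 are not d-separated.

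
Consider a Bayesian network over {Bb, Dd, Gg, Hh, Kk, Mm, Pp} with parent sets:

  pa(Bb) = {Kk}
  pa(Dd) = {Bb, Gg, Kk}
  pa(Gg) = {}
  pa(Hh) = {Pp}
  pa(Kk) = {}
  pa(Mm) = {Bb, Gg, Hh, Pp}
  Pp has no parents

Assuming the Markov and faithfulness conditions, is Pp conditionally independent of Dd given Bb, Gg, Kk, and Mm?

There are 6 undirected paths between Pp and Dd; checking each against the conditioning set {Bb, Gg, Kk, Mm}:
  1. Pp → Hh → Mm ← Bb → Dd — Hh:chain[open]; Mm:collider[open]; Bb:fork[blocks] ⇒ blocked
  2. Pp → Hh → Mm ← Bb ← Kk → Dd — Hh:chain[open]; Mm:collider[open]; Bb:chain[blocks]; Kk:fork[blocks] ⇒ blocked
  3. Pp → Hh → Mm ← Gg → Dd — Hh:chain[open]; Mm:collider[open]; Gg:fork[blocks] ⇒ blocked
  4. Pp → Mm ← Bb → Dd — Mm:collider[open]; Bb:fork[blocks] ⇒ blocked
  5. Pp → Mm ← Bb ← Kk → Dd — Mm:collider[open]; Bb:chain[blocks]; Kk:fork[blocks] ⇒ blocked
  6. Pp → Mm ← Gg → Dd — Mm:collider[open]; Gg:fork[blocks] ⇒ blocked
Every path is blocked, so Pp and Dd are d-separated given {Bb, Gg, Kk, Mm}.

Yes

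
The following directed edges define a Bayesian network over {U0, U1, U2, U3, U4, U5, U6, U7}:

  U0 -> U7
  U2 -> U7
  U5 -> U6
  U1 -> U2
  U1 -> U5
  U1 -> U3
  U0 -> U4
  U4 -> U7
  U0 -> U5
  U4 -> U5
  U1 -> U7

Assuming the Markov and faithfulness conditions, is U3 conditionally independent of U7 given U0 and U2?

Enumerating the 6 paths from U3 to U7 and testing each for blocking by {U0, U2}:
Path 1: U3 ← U1 → U7
  U1 is a fork and U1 is not conditioned on — no node blocks this path, so it is active.
Path 2: U3 ← U1 → U2 → U7
  U2 is a chain here and U2 is conditioned on, so the path is blocked at U2.
Path 3: U3 ← U1 → U5 ← U4 → U7
  U5 is a collider here and neither U5 nor any of its descendants is conditioned on, so the collider stays closed — the path is blocked at U5.
Path 4: U3 ← U1 → U5 ← U4 ← U0 → U7
  U5 is a collider here and neither U5 nor any of its descendants is conditioned on, so the collider stays closed — the path is blocked at U5.
Path 5: U3 ← U1 → U5 ← U0 → U7
  U5 is a collider here and neither U5 nor any of its descendants is conditioned on, so the collider stays closed — the path is blocked at U5.
Path 6: U3 ← U1 → U5 ← U0 → U4 → U7
  U5 is a collider here and neither U5 nor any of its descendants is conditioned on, so the collider stays closed — the path is blocked at U5.
At least one path is unblocked, so d-separation fails.

No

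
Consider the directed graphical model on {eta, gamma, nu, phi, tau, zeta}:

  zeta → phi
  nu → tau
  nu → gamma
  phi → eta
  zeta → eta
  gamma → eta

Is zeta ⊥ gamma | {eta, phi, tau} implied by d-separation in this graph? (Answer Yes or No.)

No

There are 2 undirected paths between zeta and gamma; checking each against the conditioning set {eta, phi, tau}:
Path 1: zeta → eta ← gamma
  eta is a collider and eta is conditioned on, which opens it — no node blocks this path, so it is active.
Path 2: zeta → phi → eta ← gamma
  phi is a chain here and phi is conditioned on, so the path is blocked at phi.
At least one path is unblocked, so d-separation fails.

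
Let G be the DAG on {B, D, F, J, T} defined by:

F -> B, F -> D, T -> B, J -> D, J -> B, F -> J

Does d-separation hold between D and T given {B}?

No

Enumerating the 4 paths from D to T and testing each for blocking by {B}:
Path 1: D ← F → B ← T
  F is a fork and F is not conditioned on; B is a collider and B is conditioned on, which opens it — no node blocks this path, so it is active.
Path 2: D ← F → J → B ← T
  F is a fork and F is not conditioned on; J is a chain and J is not conditioned on; B is a collider and B is conditioned on, which opens it — no node blocks this path, so it is active.
Path 3: D ← J → B ← T
  J is a fork and J is not conditioned on; B is a collider and B is conditioned on, which opens it — no node blocks this path, so it is active.
Path 4: D ← J ← F → B ← T
  J is a chain and J is not conditioned on; F is a fork and F is not conditioned on; B is a collider and B is conditioned on, which opens it — no node blocks this path, so it is active.
Because an active path exists, D and T are not d-separated.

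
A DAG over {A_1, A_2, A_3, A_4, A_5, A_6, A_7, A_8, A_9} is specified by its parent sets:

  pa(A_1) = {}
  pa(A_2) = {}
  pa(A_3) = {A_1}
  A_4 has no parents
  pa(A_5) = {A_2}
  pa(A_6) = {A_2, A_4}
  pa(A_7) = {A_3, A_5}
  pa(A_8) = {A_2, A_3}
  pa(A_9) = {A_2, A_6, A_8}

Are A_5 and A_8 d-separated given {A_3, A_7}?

No

4 paths connect A_5 and A_8; each must be blocked for d-separation to hold:
Path 1: A_5 → A_7 ← A_3 → A_8
  A_3 is a fork here and A_3 is conditioned on, so the path is blocked at A_3.
Path 2: A_5 ← A_2 → A_8
  A_2 is a fork and A_2 is not conditioned on — no node blocks this path, so it is active.
Path 3: A_5 ← A_2 → A_9 ← A_8
  A_9 is a collider here and neither A_9 nor any of its descendants is conditioned on, so the collider stays closed — the path is blocked at A_9.
Path 4: A_5 ← A_2 → A_6 → A_9 ← A_8
  A_9 is a collider here and neither A_9 nor any of its descendants is conditioned on, so the collider stays closed — the path is blocked at A_9.
Because an active path exists, A_5 and A_8 are not d-separated.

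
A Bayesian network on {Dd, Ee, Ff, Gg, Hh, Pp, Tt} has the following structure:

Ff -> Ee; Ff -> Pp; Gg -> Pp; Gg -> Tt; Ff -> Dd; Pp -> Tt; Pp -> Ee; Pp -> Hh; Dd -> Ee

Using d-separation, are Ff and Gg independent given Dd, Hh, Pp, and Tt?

No — Ff and Gg are not d-separated given {Dd, Hh, Pp, Tt}.

We examine all 6 paths between Ff and Gg:
Path 1: Ff → Pp → Tt ← Gg
  Pp is a chain here and Pp is conditioned on, so the path is blocked at Pp.
Path 2: Ff → Pp ← Gg
  Pp is a collider and Pp is conditioned on, which opens it — no node blocks this path, so it is active.
Path 3: Ff → Ee ← Pp → Tt ← Gg
  Ee is a collider here and neither Ee nor any of its descendants is conditioned on, so the collider stays closed — the path is blocked at Ee.
Path 4: Ff → Ee ← Pp ← Gg
  Ee is a collider here and neither Ee nor any of its descendants is conditioned on, so the collider stays closed — the path is blocked at Ee.
Path 5: Ff → Dd → Ee ← Pp → Tt ← Gg
  Dd is a chain here and Dd is conditioned on, so the path is blocked at Dd.
Path 6: Ff → Dd → Ee ← Pp ← Gg
  Dd is a chain here and Dd is conditioned on, so the path is blocked at Dd.
At least one path is unblocked, so d-separation fails.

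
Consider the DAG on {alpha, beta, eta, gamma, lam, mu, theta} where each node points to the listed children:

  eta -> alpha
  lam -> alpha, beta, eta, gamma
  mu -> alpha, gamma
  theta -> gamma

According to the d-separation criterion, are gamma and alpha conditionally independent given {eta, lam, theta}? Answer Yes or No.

We examine all 3 paths between gamma and alpha:
Path 1: gamma ← mu → alpha
  mu is a fork and mu is not conditioned on — no node blocks this path, so it is active.
Path 2: gamma ← lam → alpha
  lam is a fork here and lam is conditioned on, so the path is blocked at lam.
Path 3: gamma ← lam → eta → alpha
  lam is a fork here and lam is conditioned on, so the path is blocked at lam.
At least one path is unblocked, so d-separation fails.

No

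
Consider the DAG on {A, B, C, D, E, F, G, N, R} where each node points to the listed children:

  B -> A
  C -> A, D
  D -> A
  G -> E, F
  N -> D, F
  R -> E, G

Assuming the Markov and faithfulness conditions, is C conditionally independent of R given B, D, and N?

Enumerating the 4 paths from C to R and testing each for blocking by {B, D, N}:
Path 1: C → D ← N → F ← G → E ← R
  N is a fork here and N is conditioned on, so the path is blocked at N.
Path 2: C → D ← N → F ← G ← R
  N is a fork here and N is conditioned on, so the path is blocked at N.
Path 3: C → A ← D ← N → F ← G → E ← R
  A is a collider here and neither A nor any of its descendants is conditioned on, so the collider stays closed — the path is blocked at A.
Path 4: C → A ← D ← N → F ← G ← R
  A is a collider here and neither A nor any of its descendants is conditioned on, so the collider stays closed — the path is blocked at A.
Since every path is blocked, d-separation holds.

Yes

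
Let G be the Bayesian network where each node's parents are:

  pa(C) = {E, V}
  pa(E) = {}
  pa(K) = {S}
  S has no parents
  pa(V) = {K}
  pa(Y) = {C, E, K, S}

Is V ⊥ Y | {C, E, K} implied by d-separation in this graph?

Enumerating the 4 paths from V to Y and testing each for blocking by {C, E, K}:
  1. V → C → Y — C:chain[blocks] ⇒ blocked
  2. V → C ← E → Y — C:collider[open]; E:fork[blocks] ⇒ blocked
  3. V ← K ← S → Y — K:chain[blocks]; S:fork[open] ⇒ blocked
  4. V ← K → Y — K:fork[blocks] ⇒ blocked
Since every path is blocked, d-separation holds.

Yes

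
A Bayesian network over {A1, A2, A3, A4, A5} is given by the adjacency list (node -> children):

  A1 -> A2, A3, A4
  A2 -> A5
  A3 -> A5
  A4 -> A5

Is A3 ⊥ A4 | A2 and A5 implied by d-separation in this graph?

4 paths connect A3 and A4; each must be blocked for d-separation to hold:
Path 1: A3 ← A1 → A4
  A1 is a fork and A1 is not conditioned on — no node blocks this path, so it is active.
Path 2: A3 ← A1 → A2 → A5 ← A4
  A2 is a chain here and A2 is conditioned on, so the path is blocked at A2.
Path 3: A3 → A5 ← A4
  A5 is a collider and A5 is conditioned on, which opens it — no node blocks this path, so it is active.
Path 4: A3 → A5 ← A2 ← A1 → A4
  A2 is a chain here and A2 is conditioned on, so the path is blocked at A2.
Because an active path exists, A3 and A4 are not d-separated.

No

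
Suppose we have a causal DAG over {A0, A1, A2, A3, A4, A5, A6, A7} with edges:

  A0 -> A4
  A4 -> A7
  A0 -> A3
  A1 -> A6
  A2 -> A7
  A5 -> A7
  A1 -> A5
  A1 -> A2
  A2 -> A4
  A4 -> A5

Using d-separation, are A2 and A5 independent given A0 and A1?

Enumerating the 5 paths from A2 to A5 and testing each for blocking by {A0, A1}:
Path 1: A2 → A7 ← A5
  A7 is a collider here and neither A7 nor any of its descendants is conditioned on, so the collider stays closed — the path is blocked at A7.
Path 2: A2 → A7 ← A4 → A5
  A7 is a collider here and neither A7 nor any of its descendants is conditioned on, so the collider stays closed — the path is blocked at A7.
Path 3: A2 ← A1 → A5
  A1 is a fork here and A1 is conditioned on, so the path is blocked at A1.
Path 4: A2 → A4 → A7 ← A5
  A7 is a collider here and neither A7 nor any of its descendants is conditioned on, so the collider stays closed — the path is blocked at A7.
Path 5: A2 → A4 → A5
  A4 is a chain and A4 is not conditioned on — no node blocks this path, so it is active.
Since the path A2 → A4 → A5 is active, A2 and A5 are not d-separated given {A0, A1}.

No — A2 and A5 are not d-separated given {A0, A1}.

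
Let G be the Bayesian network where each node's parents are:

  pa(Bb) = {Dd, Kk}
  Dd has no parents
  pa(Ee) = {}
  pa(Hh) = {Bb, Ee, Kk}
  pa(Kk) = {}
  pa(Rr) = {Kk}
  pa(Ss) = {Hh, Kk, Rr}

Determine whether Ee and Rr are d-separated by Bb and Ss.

There are 6 undirected paths between Ee and Rr; checking each against the conditioning set {Bb, Ss}:
Path 1: Ee → Hh ← Kk → Rr
  Hh is a collider and its descendant Ss is conditioned on, which opens it; Kk is a fork and Kk is not conditioned on — no node blocks this path, so it is active.
Path 2: Ee → Hh ← Kk → Ss ← Rr
  Hh is a collider and its descendant Ss is conditioned on, which opens it; Kk is a fork and Kk is not conditioned on; Ss is a collider and Ss is conditioned on, which opens it — no node blocks this path, so it is active.
Path 3: Ee → Hh → Ss ← Rr
  Hh is a chain and Hh is not conditioned on; Ss is a collider and Ss is conditioned on, which opens it — no node blocks this path, so it is active.
Path 4: Ee → Hh → Ss ← Kk → Rr
  Hh is a chain and Hh is not conditioned on; Ss is a collider and Ss is conditioned on, which opens it; Kk is a fork and Kk is not conditioned on — no node blocks this path, so it is active.
Path 5: Ee → Hh ← Bb ← Kk → Rr
  Bb is a chain here and Bb is conditioned on, so the path is blocked at Bb.
Path 6: Ee → Hh ← Bb ← Kk → Ss ← Rr
  Bb is a chain here and Bb is conditioned on, so the path is blocked at Bb.
At least one path is unblocked, so d-separation fails.

No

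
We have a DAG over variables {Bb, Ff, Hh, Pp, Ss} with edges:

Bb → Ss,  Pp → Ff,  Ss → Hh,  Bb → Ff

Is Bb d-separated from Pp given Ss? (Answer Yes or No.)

Yes

There is one path between Bb and Pp:
  1. Bb → Ff ← Pp — Ff:collider[blocks] ⇒ blocked
Since every path is blocked, d-separation holds.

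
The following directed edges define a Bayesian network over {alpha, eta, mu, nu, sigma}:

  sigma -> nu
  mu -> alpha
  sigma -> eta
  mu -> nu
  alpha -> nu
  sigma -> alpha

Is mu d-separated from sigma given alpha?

We examine all 4 paths between mu and sigma:
Path 1: mu → alpha ← sigma
  alpha is a collider and alpha is conditioned on, which opens it — no node blocks this path, so it is active.
Path 2: mu → alpha → nu ← sigma
  alpha is a chain here and alpha is conditioned on, so the path is blocked at alpha.
Path 3: mu → nu ← alpha ← sigma
  nu is a collider here and neither nu nor any of its descendants is conditioned on, so the collider stays closed — the path is blocked at nu.
Path 4: mu → nu ← sigma
  nu is a collider here and neither nu nor any of its descendants is conditioned on, so the collider stays closed — the path is blocked at nu.
Because an active path exists, mu and sigma are not d-separated.

No — mu and sigma are not d-separated given {alpha}.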